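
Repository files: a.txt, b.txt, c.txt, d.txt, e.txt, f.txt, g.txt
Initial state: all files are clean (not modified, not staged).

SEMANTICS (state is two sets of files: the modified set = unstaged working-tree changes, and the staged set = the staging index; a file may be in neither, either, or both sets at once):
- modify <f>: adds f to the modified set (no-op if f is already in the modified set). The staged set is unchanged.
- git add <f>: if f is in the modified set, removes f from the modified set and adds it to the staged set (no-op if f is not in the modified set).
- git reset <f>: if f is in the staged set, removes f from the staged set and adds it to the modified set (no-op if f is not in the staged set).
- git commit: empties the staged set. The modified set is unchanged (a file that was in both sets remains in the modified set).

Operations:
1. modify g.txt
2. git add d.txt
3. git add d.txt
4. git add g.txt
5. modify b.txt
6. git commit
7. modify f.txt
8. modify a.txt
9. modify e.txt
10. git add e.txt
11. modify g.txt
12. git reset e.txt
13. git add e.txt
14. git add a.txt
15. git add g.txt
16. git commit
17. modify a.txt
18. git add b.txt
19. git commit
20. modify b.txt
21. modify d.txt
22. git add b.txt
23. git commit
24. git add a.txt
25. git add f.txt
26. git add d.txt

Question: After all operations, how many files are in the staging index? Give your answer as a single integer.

Answer: 3

Derivation:
After op 1 (modify g.txt): modified={g.txt} staged={none}
After op 2 (git add d.txt): modified={g.txt} staged={none}
After op 3 (git add d.txt): modified={g.txt} staged={none}
After op 4 (git add g.txt): modified={none} staged={g.txt}
After op 5 (modify b.txt): modified={b.txt} staged={g.txt}
After op 6 (git commit): modified={b.txt} staged={none}
After op 7 (modify f.txt): modified={b.txt, f.txt} staged={none}
After op 8 (modify a.txt): modified={a.txt, b.txt, f.txt} staged={none}
After op 9 (modify e.txt): modified={a.txt, b.txt, e.txt, f.txt} staged={none}
After op 10 (git add e.txt): modified={a.txt, b.txt, f.txt} staged={e.txt}
After op 11 (modify g.txt): modified={a.txt, b.txt, f.txt, g.txt} staged={e.txt}
After op 12 (git reset e.txt): modified={a.txt, b.txt, e.txt, f.txt, g.txt} staged={none}
After op 13 (git add e.txt): modified={a.txt, b.txt, f.txt, g.txt} staged={e.txt}
After op 14 (git add a.txt): modified={b.txt, f.txt, g.txt} staged={a.txt, e.txt}
After op 15 (git add g.txt): modified={b.txt, f.txt} staged={a.txt, e.txt, g.txt}
After op 16 (git commit): modified={b.txt, f.txt} staged={none}
After op 17 (modify a.txt): modified={a.txt, b.txt, f.txt} staged={none}
After op 18 (git add b.txt): modified={a.txt, f.txt} staged={b.txt}
After op 19 (git commit): modified={a.txt, f.txt} staged={none}
After op 20 (modify b.txt): modified={a.txt, b.txt, f.txt} staged={none}
After op 21 (modify d.txt): modified={a.txt, b.txt, d.txt, f.txt} staged={none}
After op 22 (git add b.txt): modified={a.txt, d.txt, f.txt} staged={b.txt}
After op 23 (git commit): modified={a.txt, d.txt, f.txt} staged={none}
After op 24 (git add a.txt): modified={d.txt, f.txt} staged={a.txt}
After op 25 (git add f.txt): modified={d.txt} staged={a.txt, f.txt}
After op 26 (git add d.txt): modified={none} staged={a.txt, d.txt, f.txt}
Final staged set: {a.txt, d.txt, f.txt} -> count=3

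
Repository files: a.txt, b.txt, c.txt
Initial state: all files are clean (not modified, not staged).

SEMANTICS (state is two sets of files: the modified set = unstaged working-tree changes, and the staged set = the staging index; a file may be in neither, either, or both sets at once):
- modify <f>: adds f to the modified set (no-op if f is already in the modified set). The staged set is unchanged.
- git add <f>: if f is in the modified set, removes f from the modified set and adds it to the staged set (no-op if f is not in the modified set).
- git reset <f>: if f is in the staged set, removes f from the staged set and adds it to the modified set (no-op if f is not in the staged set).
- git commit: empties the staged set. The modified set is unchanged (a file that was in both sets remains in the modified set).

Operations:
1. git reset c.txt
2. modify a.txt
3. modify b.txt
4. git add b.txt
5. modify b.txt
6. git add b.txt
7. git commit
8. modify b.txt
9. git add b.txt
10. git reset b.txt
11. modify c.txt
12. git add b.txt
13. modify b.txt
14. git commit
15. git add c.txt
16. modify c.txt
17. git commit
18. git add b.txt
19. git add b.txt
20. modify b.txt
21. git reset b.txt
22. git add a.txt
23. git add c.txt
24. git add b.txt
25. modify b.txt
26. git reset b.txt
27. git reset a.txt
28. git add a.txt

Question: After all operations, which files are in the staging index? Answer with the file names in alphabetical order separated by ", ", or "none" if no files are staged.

Answer: a.txt, c.txt

Derivation:
After op 1 (git reset c.txt): modified={none} staged={none}
After op 2 (modify a.txt): modified={a.txt} staged={none}
After op 3 (modify b.txt): modified={a.txt, b.txt} staged={none}
After op 4 (git add b.txt): modified={a.txt} staged={b.txt}
After op 5 (modify b.txt): modified={a.txt, b.txt} staged={b.txt}
After op 6 (git add b.txt): modified={a.txt} staged={b.txt}
After op 7 (git commit): modified={a.txt} staged={none}
After op 8 (modify b.txt): modified={a.txt, b.txt} staged={none}
After op 9 (git add b.txt): modified={a.txt} staged={b.txt}
After op 10 (git reset b.txt): modified={a.txt, b.txt} staged={none}
After op 11 (modify c.txt): modified={a.txt, b.txt, c.txt} staged={none}
After op 12 (git add b.txt): modified={a.txt, c.txt} staged={b.txt}
After op 13 (modify b.txt): modified={a.txt, b.txt, c.txt} staged={b.txt}
After op 14 (git commit): modified={a.txt, b.txt, c.txt} staged={none}
After op 15 (git add c.txt): modified={a.txt, b.txt} staged={c.txt}
After op 16 (modify c.txt): modified={a.txt, b.txt, c.txt} staged={c.txt}
After op 17 (git commit): modified={a.txt, b.txt, c.txt} staged={none}
After op 18 (git add b.txt): modified={a.txt, c.txt} staged={b.txt}
After op 19 (git add b.txt): modified={a.txt, c.txt} staged={b.txt}
After op 20 (modify b.txt): modified={a.txt, b.txt, c.txt} staged={b.txt}
After op 21 (git reset b.txt): modified={a.txt, b.txt, c.txt} staged={none}
After op 22 (git add a.txt): modified={b.txt, c.txt} staged={a.txt}
After op 23 (git add c.txt): modified={b.txt} staged={a.txt, c.txt}
After op 24 (git add b.txt): modified={none} staged={a.txt, b.txt, c.txt}
After op 25 (modify b.txt): modified={b.txt} staged={a.txt, b.txt, c.txt}
After op 26 (git reset b.txt): modified={b.txt} staged={a.txt, c.txt}
After op 27 (git reset a.txt): modified={a.txt, b.txt} staged={c.txt}
After op 28 (git add a.txt): modified={b.txt} staged={a.txt, c.txt}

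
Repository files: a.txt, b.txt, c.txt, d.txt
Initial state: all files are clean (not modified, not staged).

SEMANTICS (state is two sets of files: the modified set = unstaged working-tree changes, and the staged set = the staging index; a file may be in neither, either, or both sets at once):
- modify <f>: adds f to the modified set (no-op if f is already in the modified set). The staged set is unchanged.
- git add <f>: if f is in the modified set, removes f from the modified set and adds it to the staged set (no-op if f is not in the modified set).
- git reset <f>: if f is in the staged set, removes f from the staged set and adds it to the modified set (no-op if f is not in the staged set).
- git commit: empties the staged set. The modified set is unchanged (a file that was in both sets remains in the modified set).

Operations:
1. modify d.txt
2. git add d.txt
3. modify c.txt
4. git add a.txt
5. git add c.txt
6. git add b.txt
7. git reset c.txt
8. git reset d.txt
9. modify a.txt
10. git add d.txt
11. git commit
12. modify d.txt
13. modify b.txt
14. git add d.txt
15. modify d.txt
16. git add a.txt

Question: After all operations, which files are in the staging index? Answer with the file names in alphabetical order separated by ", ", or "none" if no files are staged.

After op 1 (modify d.txt): modified={d.txt} staged={none}
After op 2 (git add d.txt): modified={none} staged={d.txt}
After op 3 (modify c.txt): modified={c.txt} staged={d.txt}
After op 4 (git add a.txt): modified={c.txt} staged={d.txt}
After op 5 (git add c.txt): modified={none} staged={c.txt, d.txt}
After op 6 (git add b.txt): modified={none} staged={c.txt, d.txt}
After op 7 (git reset c.txt): modified={c.txt} staged={d.txt}
After op 8 (git reset d.txt): modified={c.txt, d.txt} staged={none}
After op 9 (modify a.txt): modified={a.txt, c.txt, d.txt} staged={none}
After op 10 (git add d.txt): modified={a.txt, c.txt} staged={d.txt}
After op 11 (git commit): modified={a.txt, c.txt} staged={none}
After op 12 (modify d.txt): modified={a.txt, c.txt, d.txt} staged={none}
After op 13 (modify b.txt): modified={a.txt, b.txt, c.txt, d.txt} staged={none}
After op 14 (git add d.txt): modified={a.txt, b.txt, c.txt} staged={d.txt}
After op 15 (modify d.txt): modified={a.txt, b.txt, c.txt, d.txt} staged={d.txt}
After op 16 (git add a.txt): modified={b.txt, c.txt, d.txt} staged={a.txt, d.txt}

Answer: a.txt, d.txt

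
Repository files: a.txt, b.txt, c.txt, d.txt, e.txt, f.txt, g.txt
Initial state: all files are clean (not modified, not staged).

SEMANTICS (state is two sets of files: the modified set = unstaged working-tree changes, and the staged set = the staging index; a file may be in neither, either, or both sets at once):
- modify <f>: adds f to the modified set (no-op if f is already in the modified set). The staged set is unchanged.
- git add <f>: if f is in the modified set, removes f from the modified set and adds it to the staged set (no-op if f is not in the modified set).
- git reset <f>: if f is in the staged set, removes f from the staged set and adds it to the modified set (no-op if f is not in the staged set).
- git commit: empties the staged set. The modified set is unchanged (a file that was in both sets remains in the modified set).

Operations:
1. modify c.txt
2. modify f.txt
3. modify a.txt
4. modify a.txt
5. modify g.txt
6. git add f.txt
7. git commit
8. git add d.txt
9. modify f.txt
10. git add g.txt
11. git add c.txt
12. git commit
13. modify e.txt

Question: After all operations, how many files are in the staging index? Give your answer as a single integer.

Answer: 0

Derivation:
After op 1 (modify c.txt): modified={c.txt} staged={none}
After op 2 (modify f.txt): modified={c.txt, f.txt} staged={none}
After op 3 (modify a.txt): modified={a.txt, c.txt, f.txt} staged={none}
After op 4 (modify a.txt): modified={a.txt, c.txt, f.txt} staged={none}
After op 5 (modify g.txt): modified={a.txt, c.txt, f.txt, g.txt} staged={none}
After op 6 (git add f.txt): modified={a.txt, c.txt, g.txt} staged={f.txt}
After op 7 (git commit): modified={a.txt, c.txt, g.txt} staged={none}
After op 8 (git add d.txt): modified={a.txt, c.txt, g.txt} staged={none}
After op 9 (modify f.txt): modified={a.txt, c.txt, f.txt, g.txt} staged={none}
After op 10 (git add g.txt): modified={a.txt, c.txt, f.txt} staged={g.txt}
After op 11 (git add c.txt): modified={a.txt, f.txt} staged={c.txt, g.txt}
After op 12 (git commit): modified={a.txt, f.txt} staged={none}
After op 13 (modify e.txt): modified={a.txt, e.txt, f.txt} staged={none}
Final staged set: {none} -> count=0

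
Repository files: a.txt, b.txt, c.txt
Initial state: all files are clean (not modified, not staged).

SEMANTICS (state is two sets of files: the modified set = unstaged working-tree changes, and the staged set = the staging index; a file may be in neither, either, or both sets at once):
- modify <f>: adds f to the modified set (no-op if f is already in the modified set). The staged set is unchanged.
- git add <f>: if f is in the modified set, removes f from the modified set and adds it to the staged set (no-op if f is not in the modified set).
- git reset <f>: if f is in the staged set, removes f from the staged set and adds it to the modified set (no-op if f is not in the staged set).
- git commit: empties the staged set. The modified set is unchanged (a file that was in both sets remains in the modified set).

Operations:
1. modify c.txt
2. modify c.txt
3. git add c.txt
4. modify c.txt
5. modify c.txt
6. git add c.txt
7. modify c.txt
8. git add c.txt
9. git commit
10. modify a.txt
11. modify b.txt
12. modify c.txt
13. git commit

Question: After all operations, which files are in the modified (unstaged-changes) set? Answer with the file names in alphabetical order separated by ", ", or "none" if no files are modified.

Answer: a.txt, b.txt, c.txt

Derivation:
After op 1 (modify c.txt): modified={c.txt} staged={none}
After op 2 (modify c.txt): modified={c.txt} staged={none}
After op 3 (git add c.txt): modified={none} staged={c.txt}
After op 4 (modify c.txt): modified={c.txt} staged={c.txt}
After op 5 (modify c.txt): modified={c.txt} staged={c.txt}
After op 6 (git add c.txt): modified={none} staged={c.txt}
After op 7 (modify c.txt): modified={c.txt} staged={c.txt}
After op 8 (git add c.txt): modified={none} staged={c.txt}
After op 9 (git commit): modified={none} staged={none}
After op 10 (modify a.txt): modified={a.txt} staged={none}
After op 11 (modify b.txt): modified={a.txt, b.txt} staged={none}
After op 12 (modify c.txt): modified={a.txt, b.txt, c.txt} staged={none}
After op 13 (git commit): modified={a.txt, b.txt, c.txt} staged={none}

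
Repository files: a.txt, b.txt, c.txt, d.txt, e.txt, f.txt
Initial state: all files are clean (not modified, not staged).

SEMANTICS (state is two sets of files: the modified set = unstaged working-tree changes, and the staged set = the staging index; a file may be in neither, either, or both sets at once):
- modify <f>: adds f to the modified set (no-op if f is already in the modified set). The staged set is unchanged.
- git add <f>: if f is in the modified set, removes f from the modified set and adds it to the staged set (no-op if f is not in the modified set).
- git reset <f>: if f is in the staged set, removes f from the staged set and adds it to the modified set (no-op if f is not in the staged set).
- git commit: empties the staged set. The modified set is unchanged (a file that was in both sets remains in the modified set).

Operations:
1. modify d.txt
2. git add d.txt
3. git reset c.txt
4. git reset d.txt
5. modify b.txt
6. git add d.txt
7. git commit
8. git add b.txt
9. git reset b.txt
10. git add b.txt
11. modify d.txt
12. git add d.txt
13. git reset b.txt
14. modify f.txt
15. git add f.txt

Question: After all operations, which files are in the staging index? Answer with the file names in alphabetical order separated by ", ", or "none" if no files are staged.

After op 1 (modify d.txt): modified={d.txt} staged={none}
After op 2 (git add d.txt): modified={none} staged={d.txt}
After op 3 (git reset c.txt): modified={none} staged={d.txt}
After op 4 (git reset d.txt): modified={d.txt} staged={none}
After op 5 (modify b.txt): modified={b.txt, d.txt} staged={none}
After op 6 (git add d.txt): modified={b.txt} staged={d.txt}
After op 7 (git commit): modified={b.txt} staged={none}
After op 8 (git add b.txt): modified={none} staged={b.txt}
After op 9 (git reset b.txt): modified={b.txt} staged={none}
After op 10 (git add b.txt): modified={none} staged={b.txt}
After op 11 (modify d.txt): modified={d.txt} staged={b.txt}
After op 12 (git add d.txt): modified={none} staged={b.txt, d.txt}
After op 13 (git reset b.txt): modified={b.txt} staged={d.txt}
After op 14 (modify f.txt): modified={b.txt, f.txt} staged={d.txt}
After op 15 (git add f.txt): modified={b.txt} staged={d.txt, f.txt}

Answer: d.txt, f.txt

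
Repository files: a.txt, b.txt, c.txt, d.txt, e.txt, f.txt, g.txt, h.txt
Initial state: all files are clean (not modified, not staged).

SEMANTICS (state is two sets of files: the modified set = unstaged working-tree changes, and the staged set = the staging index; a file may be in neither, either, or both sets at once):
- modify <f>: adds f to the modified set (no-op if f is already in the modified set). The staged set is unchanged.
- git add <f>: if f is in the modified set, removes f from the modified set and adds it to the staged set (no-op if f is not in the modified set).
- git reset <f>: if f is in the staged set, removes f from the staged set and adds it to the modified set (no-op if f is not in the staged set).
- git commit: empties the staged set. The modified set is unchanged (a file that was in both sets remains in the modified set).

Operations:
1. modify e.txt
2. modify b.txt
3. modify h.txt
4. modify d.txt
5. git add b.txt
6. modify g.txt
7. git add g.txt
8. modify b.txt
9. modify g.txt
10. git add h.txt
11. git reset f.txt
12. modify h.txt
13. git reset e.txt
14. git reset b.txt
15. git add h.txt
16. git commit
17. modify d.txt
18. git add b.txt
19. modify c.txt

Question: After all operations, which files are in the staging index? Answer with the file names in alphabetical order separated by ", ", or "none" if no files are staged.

Answer: b.txt

Derivation:
After op 1 (modify e.txt): modified={e.txt} staged={none}
After op 2 (modify b.txt): modified={b.txt, e.txt} staged={none}
After op 3 (modify h.txt): modified={b.txt, e.txt, h.txt} staged={none}
After op 4 (modify d.txt): modified={b.txt, d.txt, e.txt, h.txt} staged={none}
After op 5 (git add b.txt): modified={d.txt, e.txt, h.txt} staged={b.txt}
After op 6 (modify g.txt): modified={d.txt, e.txt, g.txt, h.txt} staged={b.txt}
After op 7 (git add g.txt): modified={d.txt, e.txt, h.txt} staged={b.txt, g.txt}
After op 8 (modify b.txt): modified={b.txt, d.txt, e.txt, h.txt} staged={b.txt, g.txt}
After op 9 (modify g.txt): modified={b.txt, d.txt, e.txt, g.txt, h.txt} staged={b.txt, g.txt}
After op 10 (git add h.txt): modified={b.txt, d.txt, e.txt, g.txt} staged={b.txt, g.txt, h.txt}
After op 11 (git reset f.txt): modified={b.txt, d.txt, e.txt, g.txt} staged={b.txt, g.txt, h.txt}
After op 12 (modify h.txt): modified={b.txt, d.txt, e.txt, g.txt, h.txt} staged={b.txt, g.txt, h.txt}
After op 13 (git reset e.txt): modified={b.txt, d.txt, e.txt, g.txt, h.txt} staged={b.txt, g.txt, h.txt}
After op 14 (git reset b.txt): modified={b.txt, d.txt, e.txt, g.txt, h.txt} staged={g.txt, h.txt}
After op 15 (git add h.txt): modified={b.txt, d.txt, e.txt, g.txt} staged={g.txt, h.txt}
After op 16 (git commit): modified={b.txt, d.txt, e.txt, g.txt} staged={none}
After op 17 (modify d.txt): modified={b.txt, d.txt, e.txt, g.txt} staged={none}
After op 18 (git add b.txt): modified={d.txt, e.txt, g.txt} staged={b.txt}
After op 19 (modify c.txt): modified={c.txt, d.txt, e.txt, g.txt} staged={b.txt}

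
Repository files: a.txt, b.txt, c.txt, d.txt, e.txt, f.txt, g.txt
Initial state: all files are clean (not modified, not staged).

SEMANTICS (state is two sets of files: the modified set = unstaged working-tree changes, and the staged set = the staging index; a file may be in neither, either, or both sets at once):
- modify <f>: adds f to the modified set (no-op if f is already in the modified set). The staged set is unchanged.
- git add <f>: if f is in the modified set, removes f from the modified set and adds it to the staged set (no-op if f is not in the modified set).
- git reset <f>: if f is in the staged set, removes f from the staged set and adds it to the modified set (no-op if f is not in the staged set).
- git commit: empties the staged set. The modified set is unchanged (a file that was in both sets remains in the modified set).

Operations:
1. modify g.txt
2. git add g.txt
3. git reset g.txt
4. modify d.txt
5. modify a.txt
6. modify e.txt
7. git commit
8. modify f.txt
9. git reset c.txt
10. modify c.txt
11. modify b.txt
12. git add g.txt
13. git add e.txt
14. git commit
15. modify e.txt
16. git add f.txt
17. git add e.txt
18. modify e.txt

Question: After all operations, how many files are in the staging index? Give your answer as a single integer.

After op 1 (modify g.txt): modified={g.txt} staged={none}
After op 2 (git add g.txt): modified={none} staged={g.txt}
After op 3 (git reset g.txt): modified={g.txt} staged={none}
After op 4 (modify d.txt): modified={d.txt, g.txt} staged={none}
After op 5 (modify a.txt): modified={a.txt, d.txt, g.txt} staged={none}
After op 6 (modify e.txt): modified={a.txt, d.txt, e.txt, g.txt} staged={none}
After op 7 (git commit): modified={a.txt, d.txt, e.txt, g.txt} staged={none}
After op 8 (modify f.txt): modified={a.txt, d.txt, e.txt, f.txt, g.txt} staged={none}
After op 9 (git reset c.txt): modified={a.txt, d.txt, e.txt, f.txt, g.txt} staged={none}
After op 10 (modify c.txt): modified={a.txt, c.txt, d.txt, e.txt, f.txt, g.txt} staged={none}
After op 11 (modify b.txt): modified={a.txt, b.txt, c.txt, d.txt, e.txt, f.txt, g.txt} staged={none}
After op 12 (git add g.txt): modified={a.txt, b.txt, c.txt, d.txt, e.txt, f.txt} staged={g.txt}
After op 13 (git add e.txt): modified={a.txt, b.txt, c.txt, d.txt, f.txt} staged={e.txt, g.txt}
After op 14 (git commit): modified={a.txt, b.txt, c.txt, d.txt, f.txt} staged={none}
After op 15 (modify e.txt): modified={a.txt, b.txt, c.txt, d.txt, e.txt, f.txt} staged={none}
After op 16 (git add f.txt): modified={a.txt, b.txt, c.txt, d.txt, e.txt} staged={f.txt}
After op 17 (git add e.txt): modified={a.txt, b.txt, c.txt, d.txt} staged={e.txt, f.txt}
After op 18 (modify e.txt): modified={a.txt, b.txt, c.txt, d.txt, e.txt} staged={e.txt, f.txt}
Final staged set: {e.txt, f.txt} -> count=2

Answer: 2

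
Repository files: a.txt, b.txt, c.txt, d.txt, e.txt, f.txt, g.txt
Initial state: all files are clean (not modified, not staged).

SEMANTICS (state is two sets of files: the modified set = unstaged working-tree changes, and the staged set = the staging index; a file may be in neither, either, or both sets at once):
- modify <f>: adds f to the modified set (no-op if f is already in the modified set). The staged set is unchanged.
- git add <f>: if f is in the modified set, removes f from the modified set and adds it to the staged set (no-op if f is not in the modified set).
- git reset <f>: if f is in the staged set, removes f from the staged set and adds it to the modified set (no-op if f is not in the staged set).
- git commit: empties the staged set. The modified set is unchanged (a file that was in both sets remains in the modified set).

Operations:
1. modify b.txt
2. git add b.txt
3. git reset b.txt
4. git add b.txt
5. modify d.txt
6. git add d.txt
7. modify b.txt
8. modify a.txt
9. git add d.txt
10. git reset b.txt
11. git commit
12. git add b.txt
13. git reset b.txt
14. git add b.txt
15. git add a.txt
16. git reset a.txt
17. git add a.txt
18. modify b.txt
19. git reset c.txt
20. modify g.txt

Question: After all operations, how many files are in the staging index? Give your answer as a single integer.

Answer: 2

Derivation:
After op 1 (modify b.txt): modified={b.txt} staged={none}
After op 2 (git add b.txt): modified={none} staged={b.txt}
After op 3 (git reset b.txt): modified={b.txt} staged={none}
After op 4 (git add b.txt): modified={none} staged={b.txt}
After op 5 (modify d.txt): modified={d.txt} staged={b.txt}
After op 6 (git add d.txt): modified={none} staged={b.txt, d.txt}
After op 7 (modify b.txt): modified={b.txt} staged={b.txt, d.txt}
After op 8 (modify a.txt): modified={a.txt, b.txt} staged={b.txt, d.txt}
After op 9 (git add d.txt): modified={a.txt, b.txt} staged={b.txt, d.txt}
After op 10 (git reset b.txt): modified={a.txt, b.txt} staged={d.txt}
After op 11 (git commit): modified={a.txt, b.txt} staged={none}
After op 12 (git add b.txt): modified={a.txt} staged={b.txt}
After op 13 (git reset b.txt): modified={a.txt, b.txt} staged={none}
After op 14 (git add b.txt): modified={a.txt} staged={b.txt}
After op 15 (git add a.txt): modified={none} staged={a.txt, b.txt}
After op 16 (git reset a.txt): modified={a.txt} staged={b.txt}
After op 17 (git add a.txt): modified={none} staged={a.txt, b.txt}
After op 18 (modify b.txt): modified={b.txt} staged={a.txt, b.txt}
After op 19 (git reset c.txt): modified={b.txt} staged={a.txt, b.txt}
After op 20 (modify g.txt): modified={b.txt, g.txt} staged={a.txt, b.txt}
Final staged set: {a.txt, b.txt} -> count=2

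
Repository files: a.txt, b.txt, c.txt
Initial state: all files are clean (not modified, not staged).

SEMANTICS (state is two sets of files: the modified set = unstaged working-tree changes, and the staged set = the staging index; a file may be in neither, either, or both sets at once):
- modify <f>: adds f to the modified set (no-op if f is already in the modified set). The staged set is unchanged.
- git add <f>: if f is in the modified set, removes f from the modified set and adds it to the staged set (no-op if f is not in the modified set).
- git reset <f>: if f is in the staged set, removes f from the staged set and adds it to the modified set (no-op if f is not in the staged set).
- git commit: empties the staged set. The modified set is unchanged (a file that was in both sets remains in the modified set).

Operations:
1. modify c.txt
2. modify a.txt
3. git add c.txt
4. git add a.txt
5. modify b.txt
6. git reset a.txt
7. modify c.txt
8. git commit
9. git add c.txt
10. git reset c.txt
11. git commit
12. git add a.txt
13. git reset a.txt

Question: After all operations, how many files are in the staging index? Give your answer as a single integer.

Answer: 0

Derivation:
After op 1 (modify c.txt): modified={c.txt} staged={none}
After op 2 (modify a.txt): modified={a.txt, c.txt} staged={none}
After op 3 (git add c.txt): modified={a.txt} staged={c.txt}
After op 4 (git add a.txt): modified={none} staged={a.txt, c.txt}
After op 5 (modify b.txt): modified={b.txt} staged={a.txt, c.txt}
After op 6 (git reset a.txt): modified={a.txt, b.txt} staged={c.txt}
After op 7 (modify c.txt): modified={a.txt, b.txt, c.txt} staged={c.txt}
After op 8 (git commit): modified={a.txt, b.txt, c.txt} staged={none}
After op 9 (git add c.txt): modified={a.txt, b.txt} staged={c.txt}
After op 10 (git reset c.txt): modified={a.txt, b.txt, c.txt} staged={none}
After op 11 (git commit): modified={a.txt, b.txt, c.txt} staged={none}
After op 12 (git add a.txt): modified={b.txt, c.txt} staged={a.txt}
After op 13 (git reset a.txt): modified={a.txt, b.txt, c.txt} staged={none}
Final staged set: {none} -> count=0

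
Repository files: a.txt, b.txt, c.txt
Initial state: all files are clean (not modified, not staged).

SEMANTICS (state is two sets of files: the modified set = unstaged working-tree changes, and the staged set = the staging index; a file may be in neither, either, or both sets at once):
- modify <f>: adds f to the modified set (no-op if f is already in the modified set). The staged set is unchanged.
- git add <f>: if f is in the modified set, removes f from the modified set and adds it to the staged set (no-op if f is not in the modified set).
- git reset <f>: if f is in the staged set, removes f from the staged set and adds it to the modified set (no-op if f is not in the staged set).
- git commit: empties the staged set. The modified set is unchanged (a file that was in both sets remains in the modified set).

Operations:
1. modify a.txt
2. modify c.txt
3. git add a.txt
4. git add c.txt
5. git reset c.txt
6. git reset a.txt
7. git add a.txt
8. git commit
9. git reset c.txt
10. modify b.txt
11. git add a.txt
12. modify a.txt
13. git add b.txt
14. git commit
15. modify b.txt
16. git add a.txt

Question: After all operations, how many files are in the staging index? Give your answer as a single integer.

Answer: 1

Derivation:
After op 1 (modify a.txt): modified={a.txt} staged={none}
After op 2 (modify c.txt): modified={a.txt, c.txt} staged={none}
After op 3 (git add a.txt): modified={c.txt} staged={a.txt}
After op 4 (git add c.txt): modified={none} staged={a.txt, c.txt}
After op 5 (git reset c.txt): modified={c.txt} staged={a.txt}
After op 6 (git reset a.txt): modified={a.txt, c.txt} staged={none}
After op 7 (git add a.txt): modified={c.txt} staged={a.txt}
After op 8 (git commit): modified={c.txt} staged={none}
After op 9 (git reset c.txt): modified={c.txt} staged={none}
After op 10 (modify b.txt): modified={b.txt, c.txt} staged={none}
After op 11 (git add a.txt): modified={b.txt, c.txt} staged={none}
After op 12 (modify a.txt): modified={a.txt, b.txt, c.txt} staged={none}
After op 13 (git add b.txt): modified={a.txt, c.txt} staged={b.txt}
After op 14 (git commit): modified={a.txt, c.txt} staged={none}
After op 15 (modify b.txt): modified={a.txt, b.txt, c.txt} staged={none}
After op 16 (git add a.txt): modified={b.txt, c.txt} staged={a.txt}
Final staged set: {a.txt} -> count=1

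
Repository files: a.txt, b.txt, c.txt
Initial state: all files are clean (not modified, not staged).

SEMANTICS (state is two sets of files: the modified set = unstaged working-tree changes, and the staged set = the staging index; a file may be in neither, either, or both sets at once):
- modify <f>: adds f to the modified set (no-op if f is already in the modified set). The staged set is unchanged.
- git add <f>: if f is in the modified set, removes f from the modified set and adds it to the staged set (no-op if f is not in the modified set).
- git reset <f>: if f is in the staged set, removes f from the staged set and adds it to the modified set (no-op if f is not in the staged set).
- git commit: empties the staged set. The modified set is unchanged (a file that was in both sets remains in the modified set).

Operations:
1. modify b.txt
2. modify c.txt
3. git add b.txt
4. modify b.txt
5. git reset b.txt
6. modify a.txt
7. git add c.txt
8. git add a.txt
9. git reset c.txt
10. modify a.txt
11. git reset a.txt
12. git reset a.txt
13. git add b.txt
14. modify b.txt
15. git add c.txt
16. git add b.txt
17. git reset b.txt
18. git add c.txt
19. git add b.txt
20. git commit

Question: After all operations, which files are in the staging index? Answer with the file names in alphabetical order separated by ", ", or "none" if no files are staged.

Answer: none

Derivation:
After op 1 (modify b.txt): modified={b.txt} staged={none}
After op 2 (modify c.txt): modified={b.txt, c.txt} staged={none}
After op 3 (git add b.txt): modified={c.txt} staged={b.txt}
After op 4 (modify b.txt): modified={b.txt, c.txt} staged={b.txt}
After op 5 (git reset b.txt): modified={b.txt, c.txt} staged={none}
After op 6 (modify a.txt): modified={a.txt, b.txt, c.txt} staged={none}
After op 7 (git add c.txt): modified={a.txt, b.txt} staged={c.txt}
After op 8 (git add a.txt): modified={b.txt} staged={a.txt, c.txt}
After op 9 (git reset c.txt): modified={b.txt, c.txt} staged={a.txt}
After op 10 (modify a.txt): modified={a.txt, b.txt, c.txt} staged={a.txt}
After op 11 (git reset a.txt): modified={a.txt, b.txt, c.txt} staged={none}
After op 12 (git reset a.txt): modified={a.txt, b.txt, c.txt} staged={none}
After op 13 (git add b.txt): modified={a.txt, c.txt} staged={b.txt}
After op 14 (modify b.txt): modified={a.txt, b.txt, c.txt} staged={b.txt}
After op 15 (git add c.txt): modified={a.txt, b.txt} staged={b.txt, c.txt}
After op 16 (git add b.txt): modified={a.txt} staged={b.txt, c.txt}
After op 17 (git reset b.txt): modified={a.txt, b.txt} staged={c.txt}
After op 18 (git add c.txt): modified={a.txt, b.txt} staged={c.txt}
After op 19 (git add b.txt): modified={a.txt} staged={b.txt, c.txt}
After op 20 (git commit): modified={a.txt} staged={none}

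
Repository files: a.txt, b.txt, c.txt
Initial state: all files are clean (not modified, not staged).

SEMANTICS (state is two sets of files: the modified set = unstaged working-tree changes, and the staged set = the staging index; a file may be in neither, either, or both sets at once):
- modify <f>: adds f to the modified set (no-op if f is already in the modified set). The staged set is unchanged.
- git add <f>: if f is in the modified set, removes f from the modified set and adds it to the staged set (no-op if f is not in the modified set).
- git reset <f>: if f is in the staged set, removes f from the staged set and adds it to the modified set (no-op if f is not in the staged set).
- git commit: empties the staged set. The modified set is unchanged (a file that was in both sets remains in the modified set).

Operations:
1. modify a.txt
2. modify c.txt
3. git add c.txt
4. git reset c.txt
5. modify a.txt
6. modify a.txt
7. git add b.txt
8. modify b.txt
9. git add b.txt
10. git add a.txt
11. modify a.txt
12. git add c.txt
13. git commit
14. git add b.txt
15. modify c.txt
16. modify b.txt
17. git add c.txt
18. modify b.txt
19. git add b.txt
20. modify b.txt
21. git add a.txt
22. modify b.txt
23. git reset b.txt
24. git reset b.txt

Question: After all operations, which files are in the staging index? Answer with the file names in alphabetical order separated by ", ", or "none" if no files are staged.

Answer: a.txt, c.txt

Derivation:
After op 1 (modify a.txt): modified={a.txt} staged={none}
After op 2 (modify c.txt): modified={a.txt, c.txt} staged={none}
After op 3 (git add c.txt): modified={a.txt} staged={c.txt}
After op 4 (git reset c.txt): modified={a.txt, c.txt} staged={none}
After op 5 (modify a.txt): modified={a.txt, c.txt} staged={none}
After op 6 (modify a.txt): modified={a.txt, c.txt} staged={none}
After op 7 (git add b.txt): modified={a.txt, c.txt} staged={none}
After op 8 (modify b.txt): modified={a.txt, b.txt, c.txt} staged={none}
After op 9 (git add b.txt): modified={a.txt, c.txt} staged={b.txt}
After op 10 (git add a.txt): modified={c.txt} staged={a.txt, b.txt}
After op 11 (modify a.txt): modified={a.txt, c.txt} staged={a.txt, b.txt}
After op 12 (git add c.txt): modified={a.txt} staged={a.txt, b.txt, c.txt}
After op 13 (git commit): modified={a.txt} staged={none}
After op 14 (git add b.txt): modified={a.txt} staged={none}
After op 15 (modify c.txt): modified={a.txt, c.txt} staged={none}
After op 16 (modify b.txt): modified={a.txt, b.txt, c.txt} staged={none}
After op 17 (git add c.txt): modified={a.txt, b.txt} staged={c.txt}
After op 18 (modify b.txt): modified={a.txt, b.txt} staged={c.txt}
After op 19 (git add b.txt): modified={a.txt} staged={b.txt, c.txt}
After op 20 (modify b.txt): modified={a.txt, b.txt} staged={b.txt, c.txt}
After op 21 (git add a.txt): modified={b.txt} staged={a.txt, b.txt, c.txt}
After op 22 (modify b.txt): modified={b.txt} staged={a.txt, b.txt, c.txt}
After op 23 (git reset b.txt): modified={b.txt} staged={a.txt, c.txt}
After op 24 (git reset b.txt): modified={b.txt} staged={a.txt, c.txt}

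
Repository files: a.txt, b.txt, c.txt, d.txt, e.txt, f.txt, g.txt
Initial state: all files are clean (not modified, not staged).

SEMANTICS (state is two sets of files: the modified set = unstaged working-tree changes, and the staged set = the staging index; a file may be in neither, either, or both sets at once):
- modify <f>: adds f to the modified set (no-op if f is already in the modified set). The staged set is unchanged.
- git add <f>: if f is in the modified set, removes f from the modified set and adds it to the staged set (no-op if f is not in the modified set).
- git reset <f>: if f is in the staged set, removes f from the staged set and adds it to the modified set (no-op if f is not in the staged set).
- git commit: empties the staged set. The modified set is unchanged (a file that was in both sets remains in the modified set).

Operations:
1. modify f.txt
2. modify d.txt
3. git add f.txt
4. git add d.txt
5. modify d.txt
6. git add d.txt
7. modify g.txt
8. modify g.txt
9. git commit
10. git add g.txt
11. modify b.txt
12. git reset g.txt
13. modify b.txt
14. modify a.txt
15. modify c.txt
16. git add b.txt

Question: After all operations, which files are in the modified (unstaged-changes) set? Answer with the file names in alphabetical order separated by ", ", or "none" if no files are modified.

After op 1 (modify f.txt): modified={f.txt} staged={none}
After op 2 (modify d.txt): modified={d.txt, f.txt} staged={none}
After op 3 (git add f.txt): modified={d.txt} staged={f.txt}
After op 4 (git add d.txt): modified={none} staged={d.txt, f.txt}
After op 5 (modify d.txt): modified={d.txt} staged={d.txt, f.txt}
After op 6 (git add d.txt): modified={none} staged={d.txt, f.txt}
After op 7 (modify g.txt): modified={g.txt} staged={d.txt, f.txt}
After op 8 (modify g.txt): modified={g.txt} staged={d.txt, f.txt}
After op 9 (git commit): modified={g.txt} staged={none}
After op 10 (git add g.txt): modified={none} staged={g.txt}
After op 11 (modify b.txt): modified={b.txt} staged={g.txt}
After op 12 (git reset g.txt): modified={b.txt, g.txt} staged={none}
After op 13 (modify b.txt): modified={b.txt, g.txt} staged={none}
After op 14 (modify a.txt): modified={a.txt, b.txt, g.txt} staged={none}
After op 15 (modify c.txt): modified={a.txt, b.txt, c.txt, g.txt} staged={none}
After op 16 (git add b.txt): modified={a.txt, c.txt, g.txt} staged={b.txt}

Answer: a.txt, c.txt, g.txt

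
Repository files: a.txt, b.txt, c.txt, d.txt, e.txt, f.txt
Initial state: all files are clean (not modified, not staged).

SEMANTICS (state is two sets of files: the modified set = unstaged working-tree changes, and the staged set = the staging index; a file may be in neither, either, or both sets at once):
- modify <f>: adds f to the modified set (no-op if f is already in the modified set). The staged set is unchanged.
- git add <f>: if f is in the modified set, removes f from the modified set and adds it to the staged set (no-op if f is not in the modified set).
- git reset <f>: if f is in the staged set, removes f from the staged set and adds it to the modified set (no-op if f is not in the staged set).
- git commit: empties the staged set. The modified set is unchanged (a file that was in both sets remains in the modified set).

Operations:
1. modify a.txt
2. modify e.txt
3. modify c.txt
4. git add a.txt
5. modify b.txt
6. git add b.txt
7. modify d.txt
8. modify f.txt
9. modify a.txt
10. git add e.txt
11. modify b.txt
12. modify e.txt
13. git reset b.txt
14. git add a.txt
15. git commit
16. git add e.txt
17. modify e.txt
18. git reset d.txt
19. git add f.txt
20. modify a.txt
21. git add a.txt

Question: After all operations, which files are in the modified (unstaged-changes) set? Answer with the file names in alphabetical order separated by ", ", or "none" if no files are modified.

After op 1 (modify a.txt): modified={a.txt} staged={none}
After op 2 (modify e.txt): modified={a.txt, e.txt} staged={none}
After op 3 (modify c.txt): modified={a.txt, c.txt, e.txt} staged={none}
After op 4 (git add a.txt): modified={c.txt, e.txt} staged={a.txt}
After op 5 (modify b.txt): modified={b.txt, c.txt, e.txt} staged={a.txt}
After op 6 (git add b.txt): modified={c.txt, e.txt} staged={a.txt, b.txt}
After op 7 (modify d.txt): modified={c.txt, d.txt, e.txt} staged={a.txt, b.txt}
After op 8 (modify f.txt): modified={c.txt, d.txt, e.txt, f.txt} staged={a.txt, b.txt}
After op 9 (modify a.txt): modified={a.txt, c.txt, d.txt, e.txt, f.txt} staged={a.txt, b.txt}
After op 10 (git add e.txt): modified={a.txt, c.txt, d.txt, f.txt} staged={a.txt, b.txt, e.txt}
After op 11 (modify b.txt): modified={a.txt, b.txt, c.txt, d.txt, f.txt} staged={a.txt, b.txt, e.txt}
After op 12 (modify e.txt): modified={a.txt, b.txt, c.txt, d.txt, e.txt, f.txt} staged={a.txt, b.txt, e.txt}
After op 13 (git reset b.txt): modified={a.txt, b.txt, c.txt, d.txt, e.txt, f.txt} staged={a.txt, e.txt}
After op 14 (git add a.txt): modified={b.txt, c.txt, d.txt, e.txt, f.txt} staged={a.txt, e.txt}
After op 15 (git commit): modified={b.txt, c.txt, d.txt, e.txt, f.txt} staged={none}
After op 16 (git add e.txt): modified={b.txt, c.txt, d.txt, f.txt} staged={e.txt}
After op 17 (modify e.txt): modified={b.txt, c.txt, d.txt, e.txt, f.txt} staged={e.txt}
After op 18 (git reset d.txt): modified={b.txt, c.txt, d.txt, e.txt, f.txt} staged={e.txt}
After op 19 (git add f.txt): modified={b.txt, c.txt, d.txt, e.txt} staged={e.txt, f.txt}
After op 20 (modify a.txt): modified={a.txt, b.txt, c.txt, d.txt, e.txt} staged={e.txt, f.txt}
After op 21 (git add a.txt): modified={b.txt, c.txt, d.txt, e.txt} staged={a.txt, e.txt, f.txt}

Answer: b.txt, c.txt, d.txt, e.txt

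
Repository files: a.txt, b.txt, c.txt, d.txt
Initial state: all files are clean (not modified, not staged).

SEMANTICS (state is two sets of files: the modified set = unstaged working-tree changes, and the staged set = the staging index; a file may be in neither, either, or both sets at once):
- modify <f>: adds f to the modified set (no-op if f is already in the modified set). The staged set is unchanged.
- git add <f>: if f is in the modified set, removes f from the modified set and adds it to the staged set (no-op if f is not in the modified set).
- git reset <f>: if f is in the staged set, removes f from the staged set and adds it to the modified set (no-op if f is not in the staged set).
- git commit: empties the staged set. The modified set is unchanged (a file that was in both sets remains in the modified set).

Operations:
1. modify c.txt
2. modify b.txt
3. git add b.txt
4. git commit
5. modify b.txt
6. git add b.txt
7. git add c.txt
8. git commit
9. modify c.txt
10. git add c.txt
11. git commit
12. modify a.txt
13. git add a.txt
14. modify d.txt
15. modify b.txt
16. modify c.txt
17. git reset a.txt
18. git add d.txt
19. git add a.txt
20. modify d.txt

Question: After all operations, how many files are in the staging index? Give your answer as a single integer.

After op 1 (modify c.txt): modified={c.txt} staged={none}
After op 2 (modify b.txt): modified={b.txt, c.txt} staged={none}
After op 3 (git add b.txt): modified={c.txt} staged={b.txt}
After op 4 (git commit): modified={c.txt} staged={none}
After op 5 (modify b.txt): modified={b.txt, c.txt} staged={none}
After op 6 (git add b.txt): modified={c.txt} staged={b.txt}
After op 7 (git add c.txt): modified={none} staged={b.txt, c.txt}
After op 8 (git commit): modified={none} staged={none}
After op 9 (modify c.txt): modified={c.txt} staged={none}
After op 10 (git add c.txt): modified={none} staged={c.txt}
After op 11 (git commit): modified={none} staged={none}
After op 12 (modify a.txt): modified={a.txt} staged={none}
After op 13 (git add a.txt): modified={none} staged={a.txt}
After op 14 (modify d.txt): modified={d.txt} staged={a.txt}
After op 15 (modify b.txt): modified={b.txt, d.txt} staged={a.txt}
After op 16 (modify c.txt): modified={b.txt, c.txt, d.txt} staged={a.txt}
After op 17 (git reset a.txt): modified={a.txt, b.txt, c.txt, d.txt} staged={none}
After op 18 (git add d.txt): modified={a.txt, b.txt, c.txt} staged={d.txt}
After op 19 (git add a.txt): modified={b.txt, c.txt} staged={a.txt, d.txt}
After op 20 (modify d.txt): modified={b.txt, c.txt, d.txt} staged={a.txt, d.txt}
Final staged set: {a.txt, d.txt} -> count=2

Answer: 2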